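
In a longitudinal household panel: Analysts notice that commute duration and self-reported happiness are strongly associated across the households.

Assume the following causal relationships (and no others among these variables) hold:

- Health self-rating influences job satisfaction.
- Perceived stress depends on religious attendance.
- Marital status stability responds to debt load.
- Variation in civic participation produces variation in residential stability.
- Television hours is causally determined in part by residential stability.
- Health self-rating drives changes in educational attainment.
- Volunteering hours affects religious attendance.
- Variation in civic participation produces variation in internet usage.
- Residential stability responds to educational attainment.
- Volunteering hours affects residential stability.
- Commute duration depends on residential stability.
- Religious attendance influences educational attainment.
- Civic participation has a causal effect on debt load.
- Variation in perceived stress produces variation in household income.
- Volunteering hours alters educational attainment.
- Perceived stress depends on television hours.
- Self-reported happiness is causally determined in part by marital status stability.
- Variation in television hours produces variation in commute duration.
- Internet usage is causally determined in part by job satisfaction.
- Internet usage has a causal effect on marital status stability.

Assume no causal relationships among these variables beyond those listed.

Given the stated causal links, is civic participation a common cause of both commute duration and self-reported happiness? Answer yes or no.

Civic participation has a causal path to commute duration (civic participation → residential stability → commute duration) and to self-reported happiness (civic participation → debt load → marital status stability → self-reported happiness), so it is a common cause of both — a confounder.

yes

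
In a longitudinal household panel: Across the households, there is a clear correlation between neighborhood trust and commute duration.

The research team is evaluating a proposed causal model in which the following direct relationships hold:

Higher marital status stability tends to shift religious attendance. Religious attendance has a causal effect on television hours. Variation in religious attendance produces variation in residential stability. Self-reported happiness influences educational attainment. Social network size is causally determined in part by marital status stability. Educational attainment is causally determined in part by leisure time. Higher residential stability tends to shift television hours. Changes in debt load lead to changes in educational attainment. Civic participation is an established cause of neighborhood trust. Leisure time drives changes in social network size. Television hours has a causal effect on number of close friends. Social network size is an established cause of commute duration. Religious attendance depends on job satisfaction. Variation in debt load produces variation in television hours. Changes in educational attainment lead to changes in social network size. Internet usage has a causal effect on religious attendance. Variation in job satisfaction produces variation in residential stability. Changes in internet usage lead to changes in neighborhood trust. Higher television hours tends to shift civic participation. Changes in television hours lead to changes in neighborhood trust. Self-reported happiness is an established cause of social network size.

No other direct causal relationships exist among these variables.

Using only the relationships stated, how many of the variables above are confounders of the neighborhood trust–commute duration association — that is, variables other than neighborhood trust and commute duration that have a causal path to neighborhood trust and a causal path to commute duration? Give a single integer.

2

The common causes are: debt load (to neighborhood trust via debt load → television hours → neighborhood trust; to commute duration via debt load → educational attainment → social network size → commute duration); marital status stability (to neighborhood trust via marital status stability → religious attendance → television hours → neighborhood trust; to commute duration via marital status stability → social network size → commute duration).
Every other variable lacks a causal path to at least one of neighborhood trust and commute duration.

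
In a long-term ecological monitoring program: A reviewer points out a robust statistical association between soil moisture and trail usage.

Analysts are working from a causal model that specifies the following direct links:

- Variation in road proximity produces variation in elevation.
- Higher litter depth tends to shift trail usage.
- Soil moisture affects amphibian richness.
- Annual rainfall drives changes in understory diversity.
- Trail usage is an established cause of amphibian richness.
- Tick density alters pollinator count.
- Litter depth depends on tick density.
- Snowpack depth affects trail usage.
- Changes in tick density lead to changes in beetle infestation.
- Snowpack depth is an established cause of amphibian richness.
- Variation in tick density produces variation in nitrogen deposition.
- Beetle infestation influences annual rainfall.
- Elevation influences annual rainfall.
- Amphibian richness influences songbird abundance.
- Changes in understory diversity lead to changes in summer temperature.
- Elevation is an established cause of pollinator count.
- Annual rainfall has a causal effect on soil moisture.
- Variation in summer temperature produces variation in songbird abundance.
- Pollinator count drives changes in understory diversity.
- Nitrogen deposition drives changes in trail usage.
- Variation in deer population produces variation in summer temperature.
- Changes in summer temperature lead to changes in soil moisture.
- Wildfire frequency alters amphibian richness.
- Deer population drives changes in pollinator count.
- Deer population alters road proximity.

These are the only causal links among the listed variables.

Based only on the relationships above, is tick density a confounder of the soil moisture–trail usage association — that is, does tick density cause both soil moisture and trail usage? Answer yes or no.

Tick density has a causal path to soil moisture (tick density → beetle infestation → annual rainfall → soil moisture) and to trail usage (tick density → litter depth → trail usage), so it is a common cause of both — a confounder.

yes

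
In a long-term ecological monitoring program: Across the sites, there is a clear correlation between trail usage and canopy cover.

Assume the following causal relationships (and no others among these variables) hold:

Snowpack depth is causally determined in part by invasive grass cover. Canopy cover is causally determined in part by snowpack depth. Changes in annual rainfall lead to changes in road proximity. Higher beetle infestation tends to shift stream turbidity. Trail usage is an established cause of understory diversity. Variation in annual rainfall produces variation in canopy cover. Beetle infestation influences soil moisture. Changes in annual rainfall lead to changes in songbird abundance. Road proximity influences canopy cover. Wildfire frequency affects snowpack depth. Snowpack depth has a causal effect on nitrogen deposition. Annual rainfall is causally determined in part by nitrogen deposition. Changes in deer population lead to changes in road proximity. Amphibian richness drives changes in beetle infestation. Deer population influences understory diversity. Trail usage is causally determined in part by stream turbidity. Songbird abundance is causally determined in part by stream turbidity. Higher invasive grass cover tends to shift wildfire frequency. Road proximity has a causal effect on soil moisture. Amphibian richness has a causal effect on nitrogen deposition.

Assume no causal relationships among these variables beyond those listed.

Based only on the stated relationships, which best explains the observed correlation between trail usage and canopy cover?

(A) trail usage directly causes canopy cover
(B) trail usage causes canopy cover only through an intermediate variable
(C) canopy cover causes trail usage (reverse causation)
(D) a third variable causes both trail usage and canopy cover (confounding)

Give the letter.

D

Amphibian richness causes trail usage (amphibian richness → beetle infestation → stream turbidity → trail usage) and canopy cover (amphibian richness → nitrogen deposition → annual rainfall → canopy cover) — a common cause creating the correlation.
There is no stated path from trail usage to canopy cover or from canopy cover to trail usage, so neither direct nor reverse causation applies.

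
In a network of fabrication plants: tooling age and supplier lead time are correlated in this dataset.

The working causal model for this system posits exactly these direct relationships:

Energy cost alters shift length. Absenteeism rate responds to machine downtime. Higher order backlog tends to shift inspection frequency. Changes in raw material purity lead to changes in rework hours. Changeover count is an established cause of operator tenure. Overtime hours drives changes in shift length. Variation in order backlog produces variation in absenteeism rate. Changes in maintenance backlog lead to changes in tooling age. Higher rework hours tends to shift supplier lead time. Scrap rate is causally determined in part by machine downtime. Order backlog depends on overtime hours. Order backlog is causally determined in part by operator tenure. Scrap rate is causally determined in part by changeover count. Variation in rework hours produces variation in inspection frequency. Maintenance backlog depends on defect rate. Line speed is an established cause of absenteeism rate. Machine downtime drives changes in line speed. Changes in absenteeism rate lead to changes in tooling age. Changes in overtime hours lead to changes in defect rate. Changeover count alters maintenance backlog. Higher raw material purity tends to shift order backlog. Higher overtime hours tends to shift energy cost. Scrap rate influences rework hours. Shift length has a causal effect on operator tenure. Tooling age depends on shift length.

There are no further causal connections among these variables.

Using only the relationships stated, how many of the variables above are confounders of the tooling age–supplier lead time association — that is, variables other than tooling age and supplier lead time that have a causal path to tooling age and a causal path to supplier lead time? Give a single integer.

The common causes are: changeover count (to tooling age via changeover count → maintenance backlog → tooling age; to supplier lead time via changeover count → scrap rate → rework hours → supplier lead time); machine downtime (to tooling age via machine downtime → absenteeism rate → tooling age; to supplier lead time via machine downtime → scrap rate → rework hours → supplier lead time); raw material purity (to tooling age via raw material purity → order backlog → absenteeism rate → tooling age; to supplier lead time via raw material purity → rework hours → supplier lead time).
Every other variable lacks a causal path to at least one of tooling age and supplier lead time.

3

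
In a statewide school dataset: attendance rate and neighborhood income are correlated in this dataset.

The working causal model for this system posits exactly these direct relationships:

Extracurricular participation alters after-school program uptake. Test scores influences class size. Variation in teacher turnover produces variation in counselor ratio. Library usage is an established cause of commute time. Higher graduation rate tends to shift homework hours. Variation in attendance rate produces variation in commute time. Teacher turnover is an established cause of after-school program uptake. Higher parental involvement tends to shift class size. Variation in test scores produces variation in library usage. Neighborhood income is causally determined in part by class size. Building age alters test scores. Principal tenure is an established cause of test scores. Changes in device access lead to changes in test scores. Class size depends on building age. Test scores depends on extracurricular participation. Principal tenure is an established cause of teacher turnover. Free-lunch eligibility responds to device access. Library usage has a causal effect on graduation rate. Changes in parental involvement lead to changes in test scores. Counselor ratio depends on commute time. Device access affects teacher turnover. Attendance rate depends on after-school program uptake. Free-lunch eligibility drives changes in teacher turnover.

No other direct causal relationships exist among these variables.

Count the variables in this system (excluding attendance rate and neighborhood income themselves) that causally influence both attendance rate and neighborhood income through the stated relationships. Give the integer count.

The common causes are: device access (to attendance rate via device access → teacher turnover → after-school program uptake → attendance rate; to neighborhood income via device access → test scores → class size → neighborhood income); extracurricular participation (to attendance rate via extracurricular participation → after-school program uptake → attendance rate; to neighborhood income via extracurricular participation → test scores → class size → neighborhood income); principal tenure (to attendance rate via principal tenure → teacher turnover → after-school program uptake → attendance rate; to neighborhood income via principal tenure → test scores → class size → neighborhood income).
Every other variable lacks a causal path to at least one of attendance rate and neighborhood income.

3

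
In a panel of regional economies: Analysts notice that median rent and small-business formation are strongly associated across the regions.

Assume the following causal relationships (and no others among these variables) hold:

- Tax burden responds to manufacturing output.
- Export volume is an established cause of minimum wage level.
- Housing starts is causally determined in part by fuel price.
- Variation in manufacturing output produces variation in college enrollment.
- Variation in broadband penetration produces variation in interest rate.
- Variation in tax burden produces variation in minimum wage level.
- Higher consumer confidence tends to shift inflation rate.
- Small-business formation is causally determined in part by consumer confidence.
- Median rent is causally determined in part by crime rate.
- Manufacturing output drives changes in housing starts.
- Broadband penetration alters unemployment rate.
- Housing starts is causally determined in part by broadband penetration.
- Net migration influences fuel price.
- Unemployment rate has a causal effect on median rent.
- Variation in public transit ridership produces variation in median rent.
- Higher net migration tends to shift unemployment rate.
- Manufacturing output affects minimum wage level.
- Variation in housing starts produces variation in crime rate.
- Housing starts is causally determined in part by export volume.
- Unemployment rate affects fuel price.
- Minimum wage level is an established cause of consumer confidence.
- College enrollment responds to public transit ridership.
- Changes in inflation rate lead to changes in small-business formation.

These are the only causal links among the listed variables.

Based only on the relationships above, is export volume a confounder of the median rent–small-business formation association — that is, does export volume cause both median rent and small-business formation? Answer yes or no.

yes

Export volume has a causal path to median rent (export volume → housing starts → crime rate → median rent) and to small-business formation (export volume → minimum wage level → consumer confidence → small-business formation), so it is a common cause of both — a confounder.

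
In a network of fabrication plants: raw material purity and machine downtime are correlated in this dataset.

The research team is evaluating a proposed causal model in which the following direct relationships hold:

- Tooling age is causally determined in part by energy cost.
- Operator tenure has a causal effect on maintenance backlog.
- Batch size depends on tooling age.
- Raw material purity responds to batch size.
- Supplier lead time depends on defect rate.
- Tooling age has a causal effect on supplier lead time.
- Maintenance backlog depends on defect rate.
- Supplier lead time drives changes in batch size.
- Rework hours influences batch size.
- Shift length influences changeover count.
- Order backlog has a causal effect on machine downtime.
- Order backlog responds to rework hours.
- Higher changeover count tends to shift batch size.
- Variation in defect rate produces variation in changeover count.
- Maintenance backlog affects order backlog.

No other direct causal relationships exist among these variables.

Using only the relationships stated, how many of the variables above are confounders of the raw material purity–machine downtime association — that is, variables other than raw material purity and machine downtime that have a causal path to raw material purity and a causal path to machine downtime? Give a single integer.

The common causes are: defect rate (to raw material purity via defect rate → changeover count → batch size → raw material purity; to machine downtime via defect rate → maintenance backlog → order backlog → machine downtime); rework hours (to raw material purity via rework hours → batch size → raw material purity; to machine downtime via rework hours → order backlog → machine downtime).
Every other variable lacks a causal path to at least one of raw material purity and machine downtime.

2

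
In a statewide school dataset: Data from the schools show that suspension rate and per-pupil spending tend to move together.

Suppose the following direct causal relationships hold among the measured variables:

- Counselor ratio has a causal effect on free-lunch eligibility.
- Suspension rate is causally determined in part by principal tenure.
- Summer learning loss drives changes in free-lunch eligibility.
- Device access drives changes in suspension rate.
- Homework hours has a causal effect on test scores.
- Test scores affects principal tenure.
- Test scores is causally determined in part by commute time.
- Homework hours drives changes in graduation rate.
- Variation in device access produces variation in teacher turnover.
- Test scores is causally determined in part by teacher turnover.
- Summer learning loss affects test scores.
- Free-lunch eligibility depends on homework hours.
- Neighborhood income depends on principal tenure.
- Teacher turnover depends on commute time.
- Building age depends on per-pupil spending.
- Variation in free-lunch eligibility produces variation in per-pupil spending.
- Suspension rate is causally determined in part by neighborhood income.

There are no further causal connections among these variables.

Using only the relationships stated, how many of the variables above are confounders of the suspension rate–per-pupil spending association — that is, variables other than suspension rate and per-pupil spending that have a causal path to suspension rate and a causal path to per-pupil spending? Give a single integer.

The common causes are: homework hours (to suspension rate via homework hours → test scores → principal tenure → suspension rate; to per-pupil spending via homework hours → free-lunch eligibility → per-pupil spending); summer learning loss (to suspension rate via summer learning loss → test scores → principal tenure → suspension rate; to per-pupil spending via summer learning loss → free-lunch eligibility → per-pupil spending).
Every other variable lacks a causal path to at least one of suspension rate and per-pupil spending.

2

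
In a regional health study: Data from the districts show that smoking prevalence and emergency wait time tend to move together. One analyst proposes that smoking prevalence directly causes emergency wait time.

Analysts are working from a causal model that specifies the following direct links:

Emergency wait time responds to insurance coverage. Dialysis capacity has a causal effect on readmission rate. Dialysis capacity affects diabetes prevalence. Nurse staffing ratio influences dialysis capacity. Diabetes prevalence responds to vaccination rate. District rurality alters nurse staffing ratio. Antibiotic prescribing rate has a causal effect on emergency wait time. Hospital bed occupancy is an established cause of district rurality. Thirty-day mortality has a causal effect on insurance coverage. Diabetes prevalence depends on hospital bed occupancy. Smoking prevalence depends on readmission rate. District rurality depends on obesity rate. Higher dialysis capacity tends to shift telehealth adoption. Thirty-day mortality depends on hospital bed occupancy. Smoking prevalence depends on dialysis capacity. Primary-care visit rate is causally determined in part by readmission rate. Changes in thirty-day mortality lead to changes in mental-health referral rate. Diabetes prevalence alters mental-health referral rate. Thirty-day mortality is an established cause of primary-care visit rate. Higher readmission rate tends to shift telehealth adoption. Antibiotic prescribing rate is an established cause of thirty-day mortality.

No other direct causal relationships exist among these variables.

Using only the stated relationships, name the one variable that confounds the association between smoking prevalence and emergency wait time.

hospital bed occupancy

Hospital bed occupancy has a causal path to smoking prevalence (hospital bed occupancy → district rurality → nurse staffing ratio → dialysis capacity → smoking prevalence) and a separate causal path to emergency wait time (hospital bed occupancy → thirty-day mortality → insurance coverage → emergency wait time), so it is a common cause of both.
No stated relationship gives smoking prevalence a causal route to emergency wait time, so the correlation is explained by the shared upstream cause rather than a direct effect.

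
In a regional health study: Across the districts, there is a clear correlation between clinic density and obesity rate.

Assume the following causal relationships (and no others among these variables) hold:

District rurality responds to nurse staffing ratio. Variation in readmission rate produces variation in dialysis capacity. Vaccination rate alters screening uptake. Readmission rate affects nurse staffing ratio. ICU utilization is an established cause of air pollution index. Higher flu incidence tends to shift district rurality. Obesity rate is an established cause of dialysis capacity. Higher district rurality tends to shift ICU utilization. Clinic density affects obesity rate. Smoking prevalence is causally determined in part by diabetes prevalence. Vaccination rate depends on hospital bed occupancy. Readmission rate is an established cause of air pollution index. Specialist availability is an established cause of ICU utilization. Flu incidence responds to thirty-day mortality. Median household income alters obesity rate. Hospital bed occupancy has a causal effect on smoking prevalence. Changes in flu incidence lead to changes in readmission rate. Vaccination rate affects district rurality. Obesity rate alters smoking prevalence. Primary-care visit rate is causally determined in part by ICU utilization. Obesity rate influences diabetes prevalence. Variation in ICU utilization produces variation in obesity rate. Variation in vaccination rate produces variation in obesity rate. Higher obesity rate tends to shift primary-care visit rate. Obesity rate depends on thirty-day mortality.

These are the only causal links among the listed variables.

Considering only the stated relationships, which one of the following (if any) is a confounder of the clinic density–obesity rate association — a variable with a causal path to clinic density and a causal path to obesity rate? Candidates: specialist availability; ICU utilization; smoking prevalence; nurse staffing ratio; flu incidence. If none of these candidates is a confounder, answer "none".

None of the listed candidates has causal paths to both clinic density and obesity rate in the stated relationships, so none is a common cause.

none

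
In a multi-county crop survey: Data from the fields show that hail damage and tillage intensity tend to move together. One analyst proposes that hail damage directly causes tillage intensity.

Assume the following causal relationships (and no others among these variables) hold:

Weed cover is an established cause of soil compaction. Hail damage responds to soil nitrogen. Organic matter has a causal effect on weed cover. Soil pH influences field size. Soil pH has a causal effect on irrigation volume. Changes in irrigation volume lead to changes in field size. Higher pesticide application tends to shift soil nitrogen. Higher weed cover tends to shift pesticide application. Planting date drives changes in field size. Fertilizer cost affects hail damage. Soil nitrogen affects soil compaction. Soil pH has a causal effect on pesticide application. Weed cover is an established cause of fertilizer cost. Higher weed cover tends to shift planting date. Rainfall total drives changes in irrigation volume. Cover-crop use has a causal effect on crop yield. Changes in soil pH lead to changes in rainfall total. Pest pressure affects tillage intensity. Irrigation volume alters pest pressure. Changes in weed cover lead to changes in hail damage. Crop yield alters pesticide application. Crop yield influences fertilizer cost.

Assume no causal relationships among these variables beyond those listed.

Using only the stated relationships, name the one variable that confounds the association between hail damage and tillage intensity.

Soil pH has a causal path to hail damage (soil pH → pesticide application → soil nitrogen → hail damage) and a separate causal path to tillage intensity (soil pH → irrigation volume → pest pressure → tillage intensity), so it is a common cause of both.
No stated relationship gives hail damage a causal route to tillage intensity, so the correlation is explained by the shared upstream cause rather than a direct effect.

soil pH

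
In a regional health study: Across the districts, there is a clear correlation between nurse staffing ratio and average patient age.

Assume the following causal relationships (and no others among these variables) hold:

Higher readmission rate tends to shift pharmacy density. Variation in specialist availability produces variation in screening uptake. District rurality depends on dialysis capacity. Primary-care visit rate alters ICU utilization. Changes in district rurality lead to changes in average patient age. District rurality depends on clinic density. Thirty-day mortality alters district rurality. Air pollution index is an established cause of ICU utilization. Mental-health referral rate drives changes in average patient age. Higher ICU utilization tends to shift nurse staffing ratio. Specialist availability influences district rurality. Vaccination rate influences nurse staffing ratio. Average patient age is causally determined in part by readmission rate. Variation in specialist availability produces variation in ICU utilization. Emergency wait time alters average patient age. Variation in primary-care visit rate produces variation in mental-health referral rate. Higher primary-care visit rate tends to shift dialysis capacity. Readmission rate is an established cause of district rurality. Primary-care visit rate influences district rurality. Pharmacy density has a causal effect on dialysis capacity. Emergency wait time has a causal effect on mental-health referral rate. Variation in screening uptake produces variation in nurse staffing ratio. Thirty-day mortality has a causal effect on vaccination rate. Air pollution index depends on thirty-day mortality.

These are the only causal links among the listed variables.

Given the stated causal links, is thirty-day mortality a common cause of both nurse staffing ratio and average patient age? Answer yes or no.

yes

Thirty-day mortality has a causal path to nurse staffing ratio (thirty-day mortality → vaccination rate → nurse staffing ratio) and to average patient age (thirty-day mortality → district rurality → average patient age), so it is a common cause of both — a confounder.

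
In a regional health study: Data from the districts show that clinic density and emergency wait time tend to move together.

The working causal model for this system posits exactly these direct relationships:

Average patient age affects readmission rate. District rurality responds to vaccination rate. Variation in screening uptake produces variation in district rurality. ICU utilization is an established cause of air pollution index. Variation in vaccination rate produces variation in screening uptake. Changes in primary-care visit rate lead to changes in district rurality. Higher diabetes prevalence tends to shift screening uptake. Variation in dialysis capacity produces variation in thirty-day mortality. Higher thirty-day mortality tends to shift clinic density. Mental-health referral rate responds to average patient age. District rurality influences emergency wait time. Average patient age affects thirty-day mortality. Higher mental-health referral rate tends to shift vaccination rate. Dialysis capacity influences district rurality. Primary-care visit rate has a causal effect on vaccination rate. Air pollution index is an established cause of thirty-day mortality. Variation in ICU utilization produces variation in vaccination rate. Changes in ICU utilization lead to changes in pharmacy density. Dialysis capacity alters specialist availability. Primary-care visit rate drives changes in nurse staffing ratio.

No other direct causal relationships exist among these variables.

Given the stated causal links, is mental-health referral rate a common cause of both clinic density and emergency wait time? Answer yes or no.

Mental-health referral rate has no stated causal path to clinic density. A confounder must cause both variables, so mental-health referral rate does not qualify.

no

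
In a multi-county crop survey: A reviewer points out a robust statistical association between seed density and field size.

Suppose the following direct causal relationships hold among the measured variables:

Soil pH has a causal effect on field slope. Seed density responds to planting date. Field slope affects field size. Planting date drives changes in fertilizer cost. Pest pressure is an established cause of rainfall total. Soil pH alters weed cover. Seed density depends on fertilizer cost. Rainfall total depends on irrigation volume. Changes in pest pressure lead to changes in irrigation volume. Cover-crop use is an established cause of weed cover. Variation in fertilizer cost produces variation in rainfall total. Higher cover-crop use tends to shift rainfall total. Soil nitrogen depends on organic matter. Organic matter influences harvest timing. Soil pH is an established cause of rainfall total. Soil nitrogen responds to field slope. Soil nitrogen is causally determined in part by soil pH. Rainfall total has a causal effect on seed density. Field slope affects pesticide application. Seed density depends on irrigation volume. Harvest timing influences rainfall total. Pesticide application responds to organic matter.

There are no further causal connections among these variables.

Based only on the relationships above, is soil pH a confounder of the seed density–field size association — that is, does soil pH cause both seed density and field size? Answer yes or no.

Soil pH has a causal path to seed density (soil pH → rainfall total → seed density) and to field size (soil pH → field slope → field size), so it is a common cause of both — a confounder.

yes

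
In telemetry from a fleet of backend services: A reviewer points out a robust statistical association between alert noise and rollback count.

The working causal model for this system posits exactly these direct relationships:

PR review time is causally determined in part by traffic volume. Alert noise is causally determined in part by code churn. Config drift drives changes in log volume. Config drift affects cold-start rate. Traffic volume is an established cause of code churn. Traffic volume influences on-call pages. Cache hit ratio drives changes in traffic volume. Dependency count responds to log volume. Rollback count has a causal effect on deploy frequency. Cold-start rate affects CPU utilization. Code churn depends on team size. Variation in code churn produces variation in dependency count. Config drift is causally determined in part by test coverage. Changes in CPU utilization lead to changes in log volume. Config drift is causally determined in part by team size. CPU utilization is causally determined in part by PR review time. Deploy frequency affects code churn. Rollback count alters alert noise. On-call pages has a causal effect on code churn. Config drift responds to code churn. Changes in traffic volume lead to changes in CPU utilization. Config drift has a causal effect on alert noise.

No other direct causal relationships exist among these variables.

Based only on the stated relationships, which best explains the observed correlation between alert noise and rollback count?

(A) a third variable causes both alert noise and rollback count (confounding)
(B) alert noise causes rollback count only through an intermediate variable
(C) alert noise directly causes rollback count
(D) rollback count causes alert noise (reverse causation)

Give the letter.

The stated link runs rollback count → alert noise; alert noise has no causal path to rollback count. No variable causes both, so confounding is ruled out. The correlation reflects reverse causation.

D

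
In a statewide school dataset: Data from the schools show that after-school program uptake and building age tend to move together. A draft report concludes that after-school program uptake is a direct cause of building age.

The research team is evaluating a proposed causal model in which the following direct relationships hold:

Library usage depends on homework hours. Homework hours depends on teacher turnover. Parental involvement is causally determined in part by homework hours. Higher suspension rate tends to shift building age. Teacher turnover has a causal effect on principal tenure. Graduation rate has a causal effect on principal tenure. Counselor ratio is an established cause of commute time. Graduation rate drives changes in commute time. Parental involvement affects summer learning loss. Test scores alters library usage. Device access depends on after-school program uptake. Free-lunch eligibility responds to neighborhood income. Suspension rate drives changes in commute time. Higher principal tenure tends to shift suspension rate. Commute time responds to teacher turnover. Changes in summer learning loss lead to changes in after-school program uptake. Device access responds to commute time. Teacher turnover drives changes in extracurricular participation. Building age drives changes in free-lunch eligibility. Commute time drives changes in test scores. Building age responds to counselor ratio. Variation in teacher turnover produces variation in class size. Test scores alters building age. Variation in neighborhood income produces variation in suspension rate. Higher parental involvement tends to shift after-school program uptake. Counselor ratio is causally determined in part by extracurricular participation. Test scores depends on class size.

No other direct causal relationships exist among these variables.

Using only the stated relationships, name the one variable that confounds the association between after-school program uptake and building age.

teacher turnover

Teacher turnover has a causal path to after-school program uptake (teacher turnover → homework hours → parental involvement → after-school program uptake) and a separate causal path to building age (teacher turnover → class size → test scores → building age), so it is a common cause of both.
No stated relationship gives after-school program uptake a causal route to building age, so the correlation is explained by the shared upstream cause rather than a direct effect.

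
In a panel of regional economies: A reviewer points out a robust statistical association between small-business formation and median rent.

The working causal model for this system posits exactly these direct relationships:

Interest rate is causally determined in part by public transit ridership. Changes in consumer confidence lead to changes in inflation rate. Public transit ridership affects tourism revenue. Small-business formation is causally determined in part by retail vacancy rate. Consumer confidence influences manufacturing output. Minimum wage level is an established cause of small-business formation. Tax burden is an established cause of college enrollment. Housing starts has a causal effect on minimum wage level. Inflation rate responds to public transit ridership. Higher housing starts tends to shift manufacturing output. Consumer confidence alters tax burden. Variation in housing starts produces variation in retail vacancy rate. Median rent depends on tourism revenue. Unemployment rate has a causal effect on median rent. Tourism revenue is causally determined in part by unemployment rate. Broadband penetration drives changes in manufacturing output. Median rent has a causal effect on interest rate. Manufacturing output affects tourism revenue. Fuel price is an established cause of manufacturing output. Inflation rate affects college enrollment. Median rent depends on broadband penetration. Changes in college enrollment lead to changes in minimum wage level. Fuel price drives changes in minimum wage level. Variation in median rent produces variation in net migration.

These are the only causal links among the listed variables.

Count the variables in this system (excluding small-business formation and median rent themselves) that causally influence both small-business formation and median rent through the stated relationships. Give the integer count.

4

The common causes are: consumer confidence (to small-business formation via consumer confidence → inflation rate → college enrollment → minimum wage level → small-business formation; to median rent via consumer confidence → manufacturing output → tourism revenue → median rent); fuel price (to small-business formation via fuel price → minimum wage level → small-business formation; to median rent via fuel price → manufacturing output → tourism revenue → median rent); housing starts (to small-business formation via housing starts → retail vacancy rate → small-business formation; to median rent via housing starts → manufacturing output → tourism revenue → median rent); public transit ridership (to small-business formation via public transit ridership → inflation rate → college enrollment → minimum wage level → small-business formation; to median rent via public transit ridership → tourism revenue → median rent).
Every other variable lacks a causal path to at least one of small-business formation and median rent.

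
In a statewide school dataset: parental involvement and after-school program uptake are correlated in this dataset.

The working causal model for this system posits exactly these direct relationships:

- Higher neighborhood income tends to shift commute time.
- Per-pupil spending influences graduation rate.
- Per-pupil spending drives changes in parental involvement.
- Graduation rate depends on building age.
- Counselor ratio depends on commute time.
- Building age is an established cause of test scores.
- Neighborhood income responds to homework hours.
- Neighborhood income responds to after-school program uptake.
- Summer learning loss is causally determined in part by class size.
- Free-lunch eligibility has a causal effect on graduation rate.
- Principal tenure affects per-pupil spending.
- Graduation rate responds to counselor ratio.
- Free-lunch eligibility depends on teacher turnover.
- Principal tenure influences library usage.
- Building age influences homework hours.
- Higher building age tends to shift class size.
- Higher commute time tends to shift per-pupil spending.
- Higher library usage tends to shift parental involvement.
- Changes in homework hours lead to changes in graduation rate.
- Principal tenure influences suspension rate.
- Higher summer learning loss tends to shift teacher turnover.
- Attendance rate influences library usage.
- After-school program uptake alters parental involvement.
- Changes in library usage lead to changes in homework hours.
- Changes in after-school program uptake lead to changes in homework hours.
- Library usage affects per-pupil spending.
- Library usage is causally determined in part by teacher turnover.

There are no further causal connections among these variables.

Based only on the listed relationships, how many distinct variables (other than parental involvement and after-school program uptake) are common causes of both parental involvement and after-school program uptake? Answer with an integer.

No listed variable has a causal path to both parental involvement and after-school program uptake, so there are no common causes.

0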